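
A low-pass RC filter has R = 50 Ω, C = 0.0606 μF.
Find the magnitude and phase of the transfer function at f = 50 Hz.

Step 1 — Angular frequency: ω = 2π·50 = 314.2 rad/s.
Step 2 — Transfer function: H(jω) = 1/(1 + jωRC).
Step 3 — Denominator: 1 + jωRC = 1 + j·314.2·50·6.06e-08 = 1 + j0.0009519.
Step 4 — H = 1 - j0.0009519.
Step 5 — Magnitude: |H| = 1 (-0.0 dB); phase: φ = -0.1°.

|H| = 1 (-0.0 dB), φ = -0.1°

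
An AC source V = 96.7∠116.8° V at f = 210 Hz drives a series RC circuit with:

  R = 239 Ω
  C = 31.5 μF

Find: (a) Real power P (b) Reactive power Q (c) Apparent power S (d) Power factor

Step 1 — Angular frequency: ω = 2π·f = 2π·210 = 1319 rad/s.
Step 2 — Component impedances:
  R: Z = R = 239 Ω
  C: Z = 1/(jωC) = -j/(ω·C) = 0 - j24.06 Ω
Step 3 — Series combination: Z_total = R + C = 239 - j24.06 Ω = 240.2∠-5.7° Ω.
Step 4 — Source phasor: V = 96.7∠116.8° V = -43.6 + j86.31 V.
Step 5 — Current: I = V / Z = -0.2166 + j0.3393 A = 0.4026∠122.5° A.
Step 6 — Complex power: S = V·I* = 38.73 - j3.899 VA.
Step 7 — Real power: P = Re(S) = 38.73 W.
Step 8 — Reactive power: Q = Im(S) = -3.899 VAR.
Step 9 — Apparent power: |S| = 38.93 VA.
Step 10 — Power factor: PF = P/|S| = 0.995 (leading).

(a) P = 38.73 W  (b) Q = -3.899 VAR  (c) S = 38.93 VA  (d) PF = 0.995 (leading)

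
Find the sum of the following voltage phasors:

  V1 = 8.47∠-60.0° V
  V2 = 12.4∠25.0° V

Step 1 — Convert each phasor to rectangular form:
  V1 = 8.47·(cos(-60.0°) + j·sin(-60.0°)) = 4.235 - j7.335 V
  V2 = 12.4·(cos(25.0°) + j·sin(25.0°)) = 11.24 + j5.24 V
Step 2 — Sum components: V_total = 15.47 - j2.095 V.
Step 3 — Convert to polar: |V_total| = 15.61 V, ∠V_total = -7.7°.

V_total = 15.61∠-7.7° V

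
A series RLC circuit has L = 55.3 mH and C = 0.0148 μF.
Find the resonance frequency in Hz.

Step 1 — Resonance condition Im(Z)=0 gives ω₀ = 1/√(LC).
Step 2 — ω₀ = 1/√(0.0553·1.48e-08) = 3.495e+04 rad/s.
Step 3 — f₀ = ω₀/(2π) = 5563 Hz.

f₀ = 5563 Hz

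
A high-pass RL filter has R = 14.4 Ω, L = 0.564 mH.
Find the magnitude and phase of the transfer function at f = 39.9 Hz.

Step 1 — Angular frequency: ω = 2π·39.9 = 250.7 rad/s.
Step 2 — Transfer function: H(jω) = jωL/(R + jωL).
Step 3 — Numerator jωL = j·0.1414; denominator R + jωL = 14.4 + j0.1414.
Step 4 — H = 9.64e-05 + j0.009818.
Step 5 — Magnitude: |H| = 0.009819 (-40.2 dB); phase: φ = 89.4°.

|H| = 0.009819 (-40.2 dB), φ = 89.4°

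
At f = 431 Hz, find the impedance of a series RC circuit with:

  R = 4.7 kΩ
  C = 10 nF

Step 1 — Angular frequency: ω = 2π·f = 2π·431 = 2708 rad/s.
Step 2 — Component impedances:
  R: Z = R = 4700 Ω
  C: Z = 1/(jωC) = -j/(ω·C) = 0 - j3.693e+04 Ω
Step 3 — Series combination: Z_total = R + C = 4700 - j3.693e+04 Ω = 3.722e+04∠-82.7° Ω.

Z = 4700 - j3.693e+04 Ω = 3.722e+04∠-82.7° Ω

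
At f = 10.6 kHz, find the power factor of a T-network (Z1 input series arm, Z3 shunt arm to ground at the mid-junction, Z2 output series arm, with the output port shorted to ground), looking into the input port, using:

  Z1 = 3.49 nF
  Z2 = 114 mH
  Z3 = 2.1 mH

Step 1 — Angular frequency: ω = 2π·f = 2π·1.06e+04 = 6.66e+04 rad/s.
Step 2 — Component impedances:
  Z1: Z = 1/(jωC) = -j/(ω·C) = 0 - j4302 Ω
  Z2: Z = jωL = j·6.66e+04·0.114 = 0 + j7593 Ω
  Z3: Z = jωL = j·6.66e+04·0.0021 = 0 + j139.9 Ω
Step 3 — With the output port shorted to ground, the output series arm Z2 runs from the junction to ground; the shunt arm Z3 also runs from the junction to ground. They appear in parallel: Z3 || Z2 = 0 + j137.3 Ω.
Step 4 — Series with input arm Z1: Z_in = Z1 + (Z3 || Z2) = 0 - j4165 Ω = 4165∠-90.0° Ω.
Step 5 — Power factor: PF = cos(φ) = Re(Z)/|Z| = 0/4165 = 0.
Step 6 — Type: Im(Z) = -4165 ⇒ leading (phase φ = -90.0°).

PF = 0 (leading, φ = -90.0°)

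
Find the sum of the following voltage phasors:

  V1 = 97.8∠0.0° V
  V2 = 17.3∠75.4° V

Step 1 — Convert each phasor to rectangular form:
  V1 = 97.8·(cos(0.0°) + j·sin(0.0°)) = 97.8 V
  V2 = 17.3·(cos(75.4°) + j·sin(75.4°)) = 4.361 + j16.74 V
Step 2 — Sum components: V_total = 102.2 + j16.74 V.
Step 3 — Convert to polar: |V_total| = 103.5 V, ∠V_total = 9.3°.

V_total = 103.5∠9.3° V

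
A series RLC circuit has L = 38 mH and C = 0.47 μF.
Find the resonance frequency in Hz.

Step 1 — Resonance condition Im(Z)=0 gives ω₀ = 1/√(LC).
Step 2 — ω₀ = 1/√(0.038·4.7e-07) = 7483 rad/s.
Step 3 — f₀ = ω₀/(2π) = 1191 Hz.

f₀ = 1191 Hz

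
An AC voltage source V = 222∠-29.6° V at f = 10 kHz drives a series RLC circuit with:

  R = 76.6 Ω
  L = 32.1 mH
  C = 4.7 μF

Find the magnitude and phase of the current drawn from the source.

Step 1 — Angular frequency: ω = 2π·f = 2π·1e+04 = 6.283e+04 rad/s.
Step 2 — Component impedances:
  R: Z = R = 76.6 Ω
  L: Z = jωL = j·6.283e+04·0.0321 = 0 + j2017 Ω
  C: Z = 1/(jωC) = -j/(ω·C) = 0 - j3.386 Ω
Step 3 — Series combination: Z_total = R + L + C = 76.6 + j2014 Ω = 2015∠87.8° Ω.
Step 4 — Source phasor: V = 222∠-29.6° V = 193 - j109.7 V.
Step 5 — Ohm's law: I = V / Z_total = (193 - j109.7) / (76.6 + j2014) = -0.05074 - j0.0978 A.
Step 6 — Convert to polar: |I| = 0.1102 A, ∠I = -117.4°.

I = 0.1102∠-117.4° A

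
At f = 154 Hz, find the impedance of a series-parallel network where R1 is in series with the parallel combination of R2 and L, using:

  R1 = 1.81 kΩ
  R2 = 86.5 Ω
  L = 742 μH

Step 1 — Angular frequency: ω = 2π·f = 2π·154 = 967.6 rad/s.
Step 2 — Component impedances:
  R1: Z = R = 1810 Ω
  R2: Z = R = 86.5 Ω
  L: Z = jωL = j·967.6·0.000742 = 0 + j0.718 Ω
Step 3 — Parallel branch: R2 || L = 1/(1/R2 + 1/L) = 0.005959 + j0.7179 Ω.
Step 4 — Series with R1: Z_total = R1 + (R2 || L) = 1810 + j0.7179 Ω = 1810∠0.0° Ω.

Z = 1810 + j0.7179 Ω = 1810∠0.0° Ω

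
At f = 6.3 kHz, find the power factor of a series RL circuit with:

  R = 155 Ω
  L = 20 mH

Step 1 — Angular frequency: ω = 2π·f = 2π·6300 = 3.958e+04 rad/s.
Step 2 — Component impedances:
  R: Z = R = 155 Ω
  L: Z = jωL = j·3.958e+04·0.02 = 0 + j791.7 Ω
Step 3 — Series combination: Z_total = R + L = 155 + j791.7 Ω = 806.7∠78.9° Ω.
Step 4 — Power factor: PF = cos(φ) = Re(Z)/|Z| = 155/806.7 = 0.1921.
Step 5 — Type: Im(Z) = 791.7 ⇒ lagging (phase φ = 78.9°).

PF = 0.1921 (lagging, φ = 78.9°)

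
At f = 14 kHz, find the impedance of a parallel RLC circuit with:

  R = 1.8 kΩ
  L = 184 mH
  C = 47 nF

Step 1 — Angular frequency: ω = 2π·f = 2π·1.4e+04 = 8.796e+04 rad/s.
Step 2 — Component impedances:
  R: Z = R = 1800 Ω
  L: Z = jωL = j·8.796e+04·0.184 = 0 + j1.619e+04 Ω
  C: Z = 1/(jωC) = -j/(ω·C) = 0 - j241.9 Ω
Step 3 — Parallel combination: 1/Z_total = 1/R + 1/L + 1/C; Z_total = 32.88 - j241.1 Ω = 243.3∠-82.2° Ω.

Z = 32.88 - j241.1 Ω = 243.3∠-82.2° Ω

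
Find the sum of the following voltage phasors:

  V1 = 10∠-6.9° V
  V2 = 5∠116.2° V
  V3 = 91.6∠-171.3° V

Step 1 — Convert each phasor to rectangular form:
  V1 = 10·(cos(-6.9°) + j·sin(-6.9°)) = 9.928 - j1.201 V
  V2 = 5·(cos(116.2°) + j·sin(116.2°)) = -2.208 + j4.486 V
  V3 = 91.6·(cos(-171.3°) + j·sin(-171.3°)) = -90.55 - j13.86 V
Step 2 — Sum components: V_total = -82.83 - j10.57 V.
Step 3 — Convert to polar: |V_total| = 83.5 V, ∠V_total = -172.7°.

V_total = 83.5∠-172.7° V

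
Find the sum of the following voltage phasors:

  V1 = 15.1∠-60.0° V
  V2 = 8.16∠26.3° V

Step 1 — Convert each phasor to rectangular form:
  V1 = 15.1·(cos(-60.0°) + j·sin(-60.0°)) = 7.55 - j13.08 V
  V2 = 8.16·(cos(26.3°) + j·sin(26.3°)) = 7.315 + j3.615 V
Step 2 — Sum components: V_total = 14.87 - j9.462 V.
Step 3 — Convert to polar: |V_total| = 17.62 V, ∠V_total = -32.5°.

V_total = 17.62∠-32.5° V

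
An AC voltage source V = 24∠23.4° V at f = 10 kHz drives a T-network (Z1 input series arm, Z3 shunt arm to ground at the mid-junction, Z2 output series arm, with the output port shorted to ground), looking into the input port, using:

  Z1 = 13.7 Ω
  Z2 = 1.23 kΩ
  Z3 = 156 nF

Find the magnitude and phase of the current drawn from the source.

Step 1 — Angular frequency: ω = 2π·f = 2π·1e+04 = 6.283e+04 rad/s.
Step 2 — Component impedances:
  Z1: Z = R = 13.7 Ω
  Z2: Z = R = 1230 Ω
  Z3: Z = 1/(jωC) = -j/(ω·C) = 0 - j102 Ω
Step 3 — With the output port shorted to ground, the output series arm Z2 runs from the junction to ground; the shunt arm Z3 also runs from the junction to ground. They appear in parallel: Z3 || Z2 = 8.404 - j101.3 Ω.
Step 4 — Series with input arm Z1: Z_in = Z1 + (Z3 || Z2) = 22.1 - j101.3 Ω = 103.7∠-77.7° Ω.
Step 5 — Source phasor: V = 24∠23.4° V = 22.03 + j9.532 V.
Step 6 — Ohm's law: I = V / Z_total = (22.03 + j9.532) / (22.1 - j101.3) = -0.04453 + j0.2271 A.
Step 7 — Convert to polar: |I| = 0.2314 A, ∠I = 101.1°.

I = 0.2314∠101.1° A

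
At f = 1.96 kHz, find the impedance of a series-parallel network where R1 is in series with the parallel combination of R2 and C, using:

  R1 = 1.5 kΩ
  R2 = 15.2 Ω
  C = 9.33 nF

Step 1 — Angular frequency: ω = 2π·f = 2π·1960 = 1.232e+04 rad/s.
Step 2 — Component impedances:
  R1: Z = R = 1500 Ω
  R2: Z = R = 15.2 Ω
  C: Z = 1/(jωC) = -j/(ω·C) = 0 - j8703 Ω
Step 3 — Parallel branch: R2 || C = 1/(1/R2 + 1/C) = 15.2 - j0.02655 Ω.
Step 4 — Series with R1: Z_total = R1 + (R2 || C) = 1515 - j0.02655 Ω = 1515∠-0.0° Ω.

Z = 1515 - j0.02655 Ω = 1515∠-0.0° Ω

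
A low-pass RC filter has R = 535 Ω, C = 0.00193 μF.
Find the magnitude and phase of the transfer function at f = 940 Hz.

Step 1 — Angular frequency: ω = 2π·940 = 5906 rad/s.
Step 2 — Transfer function: H(jω) = 1/(1 + jωRC).
Step 3 — Denominator: 1 + jωRC = 1 + j·5906·535·1.93e-09 = 1 + j0.006098.
Step 4 — H = 1 - j0.006098.
Step 5 — Magnitude: |H| = 1 (-0.0 dB); phase: φ = -0.3°.

|H| = 1 (-0.0 dB), φ = -0.3°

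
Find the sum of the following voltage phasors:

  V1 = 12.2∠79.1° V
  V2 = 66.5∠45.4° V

Step 1 — Convert each phasor to rectangular form:
  V1 = 12.2·(cos(79.1°) + j·sin(79.1°)) = 2.307 + j11.98 V
  V2 = 66.5·(cos(45.4°) + j·sin(45.4°)) = 46.69 + j47.35 V
Step 2 — Sum components: V_total = 49 + j59.33 V.
Step 3 — Convert to polar: |V_total| = 76.95 V, ∠V_total = 50.4°.

V_total = 76.95∠50.4° V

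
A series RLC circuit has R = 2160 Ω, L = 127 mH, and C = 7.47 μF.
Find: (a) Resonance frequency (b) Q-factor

Step 1 — Resonance condition Im(Z)=0 gives ω₀ = 1/√(LC).
Step 2 — ω₀ = 1/√(0.127·7.47e-06) = 1027 rad/s.
Step 3 — f₀ = ω₀/(2π) = 163.4 Hz.
Step 4 — Series Q: Q = ω₀L/R = 1027·0.127/2160 = 0.06037.

(a) f₀ = 163.4 Hz  (b) Q = 0.06037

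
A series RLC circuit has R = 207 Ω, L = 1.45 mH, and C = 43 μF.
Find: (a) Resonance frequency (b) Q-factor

Step 1 — Resonance condition Im(Z)=0 gives ω₀ = 1/√(LC).
Step 2 — ω₀ = 1/√(0.00145·4.3e-05) = 4005 rad/s.
Step 3 — f₀ = ω₀/(2π) = 637.4 Hz.
Step 4 — Series Q: Q = ω₀L/R = 4005·0.00145/207 = 0.02805.

(a) f₀ = 637.4 Hz  (b) Q = 0.02805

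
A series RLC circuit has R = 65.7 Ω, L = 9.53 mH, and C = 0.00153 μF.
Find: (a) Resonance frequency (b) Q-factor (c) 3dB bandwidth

Step 1 — Resonance: ω₀ = 1/√(LC) = 1/√(0.00953·1.53e-09) = 2.619e+05 rad/s.
Step 2 — f₀ = ω₀/(2π) = 4.168e+04 Hz.
Step 3 — Series Q: Q = ω₀L/R = 2.619e+05·0.00953/65.7 = 37.99.
Step 4 — Bandwidth: Δω = ω₀/Q = 6894 rad/s; BW = Δω/(2π) = 1097 Hz.

(a) f₀ = 4.168e+04 Hz  (b) Q = 37.99  (c) BW = 1097 Hz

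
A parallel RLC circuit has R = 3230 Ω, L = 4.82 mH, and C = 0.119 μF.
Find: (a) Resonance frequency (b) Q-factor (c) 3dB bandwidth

Step 1 — Resonance: ω₀ = 1/√(LC) = 1/√(0.00482·1.19e-07) = 4.175e+04 rad/s.
Step 2 — f₀ = ω₀/(2π) = 6645 Hz.
Step 3 — Parallel Q: Q = R/(ω₀L) = 3230/(4.175e+04·0.00482) = 16.05.
Step 4 — Bandwidth: Δω = ω₀/Q = 2602 rad/s; BW = Δω/(2π) = 414.1 Hz.

(a) f₀ = 6645 Hz  (b) Q = 16.05  (c) BW = 414.1 Hz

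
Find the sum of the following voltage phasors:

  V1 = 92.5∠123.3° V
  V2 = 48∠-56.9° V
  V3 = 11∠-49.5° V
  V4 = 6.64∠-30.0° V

Step 1 — Convert each phasor to rectangular form:
  V1 = 92.5·(cos(123.3°) + j·sin(123.3°)) = -50.78 + j77.31 V
  V2 = 48·(cos(-56.9°) + j·sin(-56.9°)) = 26.21 - j40.21 V
  V3 = 11·(cos(-49.5°) + j·sin(-49.5°)) = 7.144 - j8.364 V
  V4 = 6.64·(cos(-30.0°) + j·sin(-30.0°)) = 5.75 - j3.32 V
Step 2 — Sum components: V_total = -11.68 + j25.42 V.
Step 3 — Convert to polar: |V_total| = 27.97 V, ∠V_total = 114.7°.

V_total = 27.97∠114.7° V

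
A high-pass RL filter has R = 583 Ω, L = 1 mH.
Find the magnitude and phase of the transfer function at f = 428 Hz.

Step 1 — Angular frequency: ω = 2π·428 = 2689 rad/s.
Step 2 — Transfer function: H(jω) = jωL/(R + jωL).
Step 3 — Numerator jωL = j·2.689; denominator R + jωL = 583 + j2.689.
Step 4 — H = 2.128e-05 + j0.004613.
Step 5 — Magnitude: |H| = 0.004613 (-46.7 dB); phase: φ = 89.7°.

|H| = 0.004613 (-46.7 dB), φ = 89.7°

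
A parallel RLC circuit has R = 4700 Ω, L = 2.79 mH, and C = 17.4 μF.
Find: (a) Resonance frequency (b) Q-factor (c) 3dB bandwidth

Step 1 — Resonance: ω₀ = 1/√(LC) = 1/√(0.00279·1.74e-05) = 4539 rad/s.
Step 2 — f₀ = ω₀/(2π) = 722.3 Hz.
Step 3 — Parallel Q: Q = R/(ω₀L) = 4700/(4539·0.00279) = 371.2.
Step 4 — Bandwidth: Δω = ω₀/Q = 12.23 rad/s; BW = Δω/(2π) = 1.946 Hz.

(a) f₀ = 722.3 Hz  (b) Q = 371.2  (c) BW = 1.946 Hz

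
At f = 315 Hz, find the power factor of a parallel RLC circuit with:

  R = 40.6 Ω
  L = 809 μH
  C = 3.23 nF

Step 1 — Angular frequency: ω = 2π·f = 2π·315 = 1979 rad/s.
Step 2 — Component impedances:
  R: Z = R = 40.6 Ω
  L: Z = jωL = j·1979·0.000809 = 0 + j1.601 Ω
  C: Z = 1/(jωC) = -j/(ω·C) = 0 - j1.564e+05 Ω
Step 3 — Parallel combination: 1/Z_total = 1/R + 1/L + 1/C; Z_total = 0.06305 + j1.599 Ω = 1.6∠87.7° Ω.
Step 4 — Power factor: PF = cos(φ) = Re(Z)/|Z| = 0.06305/1.6 = 0.03941.
Step 5 — Type: Im(Z) = 1.599 ⇒ lagging (phase φ = 87.7°).

PF = 0.03941 (lagging, φ = 87.7°)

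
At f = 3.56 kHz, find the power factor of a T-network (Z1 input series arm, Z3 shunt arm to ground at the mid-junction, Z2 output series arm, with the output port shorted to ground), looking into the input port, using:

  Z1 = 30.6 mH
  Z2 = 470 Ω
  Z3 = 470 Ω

Step 1 — Angular frequency: ω = 2π·f = 2π·3560 = 2.237e+04 rad/s.
Step 2 — Component impedances:
  Z1: Z = jωL = j·2.237e+04·0.0306 = 0 + j684.5 Ω
  Z2: Z = R = 470 Ω
  Z3: Z = R = 470 Ω
Step 3 — With the output port shorted to ground, the output series arm Z2 runs from the junction to ground; the shunt arm Z3 also runs from the junction to ground. They appear in parallel: Z3 || Z2 = 235 Ω.
Step 4 — Series with input arm Z1: Z_in = Z1 + (Z3 || Z2) = 235 + j684.5 Ω = 723.7∠71.1° Ω.
Step 5 — Power factor: PF = cos(φ) = Re(Z)/|Z| = 235/723.7 = 0.3247.
Step 6 — Type: Im(Z) = 684.5 ⇒ lagging (phase φ = 71.1°).

PF = 0.3247 (lagging, φ = 71.1°)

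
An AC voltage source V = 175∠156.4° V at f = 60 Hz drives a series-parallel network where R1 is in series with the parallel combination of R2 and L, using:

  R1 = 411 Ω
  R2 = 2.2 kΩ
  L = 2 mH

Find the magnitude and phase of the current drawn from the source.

Step 1 — Angular frequency: ω = 2π·f = 2π·60 = 377 rad/s.
Step 2 — Component impedances:
  R1: Z = R = 411 Ω
  R2: Z = R = 2200 Ω
  L: Z = jωL = j·377·0.002 = 0 + j0.754 Ω
Step 3 — Parallel branch: R2 || L = 1/(1/R2 + 1/L) = 0.0002584 + j0.754 Ω.
Step 4 — Series with R1: Z_total = R1 + (R2 || L) = 411 + j0.754 Ω = 411∠0.1° Ω.
Step 5 — Source phasor: V = 175∠156.4° V = -160.4 + j70.06 V.
Step 6 — Ohm's law: I = V / Z_total = (-160.4 + j70.06) / (411 + j0.754) = -0.3899 + j0.1712 A.
Step 7 — Convert to polar: |I| = 0.4258 A, ∠I = 156.3°.

I = 0.4258∠156.3° A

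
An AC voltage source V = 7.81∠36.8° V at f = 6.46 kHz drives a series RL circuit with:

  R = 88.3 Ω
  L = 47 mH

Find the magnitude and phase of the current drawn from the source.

Step 1 — Angular frequency: ω = 2π·f = 2π·6460 = 4.059e+04 rad/s.
Step 2 — Component impedances:
  R: Z = R = 88.3 Ω
  L: Z = jωL = j·4.059e+04·0.047 = 0 + j1908 Ω
Step 3 — Series combination: Z_total = R + L = 88.3 + j1908 Ω = 1910∠87.3° Ω.
Step 4 — Source phasor: V = 7.81∠36.8° V = 6.254 + j4.678 V.
Step 5 — Ohm's law: I = V / Z_total = (6.254 + j4.678) / (88.3 + j1908) = 0.002599 - j0.003158 A.
Step 6 — Convert to polar: |I| = 0.00409 A, ∠I = -50.5°.

I = 0.00409∠-50.5° A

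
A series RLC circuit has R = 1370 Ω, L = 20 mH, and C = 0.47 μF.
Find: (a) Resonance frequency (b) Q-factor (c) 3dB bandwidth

Step 1 — Resonance condition Im(Z)=0 gives ω₀ = 1/√(LC).
Step 2 — ω₀ = 1/√(0.02·4.7e-07) = 1.031e+04 rad/s.
Step 3 — f₀ = ω₀/(2π) = 1642 Hz.
Step 4 — Series Q: Q = ω₀L/R = 1.031e+04·0.02/1370 = 0.1506.
Step 5 — 3dB bandwidth: Δω = ω₀/Q = 6.85e+04 rad/s; BW = Δω/(2π) = 1.09e+04 Hz.

(a) f₀ = 1642 Hz  (b) Q = 0.1506  (c) BW = 1.09e+04 Hz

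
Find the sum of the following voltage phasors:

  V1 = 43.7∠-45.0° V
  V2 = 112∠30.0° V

Step 1 — Convert each phasor to rectangular form:
  V1 = 43.7·(cos(-45.0°) + j·sin(-45.0°)) = 30.9 - j30.9 V
  V2 = 112·(cos(30.0°) + j·sin(30.0°)) = 96.99 + j56 V
Step 2 — Sum components: V_total = 127.9 + j25.1 V.
Step 3 — Convert to polar: |V_total| = 130.3 V, ∠V_total = 11.1°.

V_total = 130.3∠11.1° V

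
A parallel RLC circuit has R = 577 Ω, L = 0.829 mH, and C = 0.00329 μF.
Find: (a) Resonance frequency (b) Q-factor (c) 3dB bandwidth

Step 1 — Resonance: ω₀ = 1/√(LC) = 1/√(0.000829·3.29e-09) = 6.055e+05 rad/s.
Step 2 — f₀ = ω₀/(2π) = 9.637e+04 Hz.
Step 3 — Parallel Q: Q = R/(ω₀L) = 577/(6.055e+05·0.000829) = 1.149.
Step 4 — Bandwidth: Δω = ω₀/Q = 5.268e+05 rad/s; BW = Δω/(2π) = 8.384e+04 Hz.

(a) f₀ = 9.637e+04 Hz  (b) Q = 1.149  (c) BW = 8.384e+04 Hz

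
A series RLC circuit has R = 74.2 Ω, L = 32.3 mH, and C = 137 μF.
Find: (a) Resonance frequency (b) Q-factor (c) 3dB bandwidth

Step 1 — Resonance: ω₀ = 1/√(LC) = 1/√(0.0323·0.000137) = 475.4 rad/s.
Step 2 — f₀ = ω₀/(2π) = 75.66 Hz.
Step 3 — Series Q: Q = ω₀L/R = 475.4·0.0323/74.2 = 0.2069.
Step 4 — Bandwidth: Δω = ω₀/Q = 2297 rad/s; BW = Δω/(2π) = 365.6 Hz.

(a) f₀ = 75.66 Hz  (b) Q = 0.2069  (c) BW = 365.6 Hz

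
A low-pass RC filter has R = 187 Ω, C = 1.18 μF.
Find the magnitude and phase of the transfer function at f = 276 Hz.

Step 1 — Angular frequency: ω = 2π·276 = 1734 rad/s.
Step 2 — Transfer function: H(jω) = 1/(1 + jωRC).
Step 3 — Denominator: 1 + jωRC = 1 + j·1734·187·1.18e-06 = 1 + j0.3827.
Step 4 — H = 0.8723 - j0.3338.
Step 5 — Magnitude: |H| = 0.934 (-0.6 dB); phase: φ = -20.9°.

|H| = 0.934 (-0.6 dB), φ = -20.9°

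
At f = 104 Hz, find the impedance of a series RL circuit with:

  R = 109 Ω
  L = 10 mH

Step 1 — Angular frequency: ω = 2π·f = 2π·104 = 653.5 rad/s.
Step 2 — Component impedances:
  R: Z = R = 109 Ω
  L: Z = jωL = j·653.5·0.01 = 0 + j6.535 Ω
Step 3 — Series combination: Z_total = R + L = 109 + j6.535 Ω = 109.2∠3.4° Ω.

Z = 109 + j6.535 Ω = 109.2∠3.4° Ω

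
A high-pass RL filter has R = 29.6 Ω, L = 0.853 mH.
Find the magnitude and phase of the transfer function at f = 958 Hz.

Step 1 — Angular frequency: ω = 2π·958 = 6019 rad/s.
Step 2 — Transfer function: H(jω) = jωL/(R + jωL).
Step 3 — Numerator jωL = j·5.134; denominator R + jωL = 29.6 + j5.134.
Step 4 — H = 0.02921 + j0.1684.
Step 5 — Magnitude: |H| = 0.1709 (-15.3 dB); phase: φ = 80.2°.

|H| = 0.1709 (-15.3 dB), φ = 80.2°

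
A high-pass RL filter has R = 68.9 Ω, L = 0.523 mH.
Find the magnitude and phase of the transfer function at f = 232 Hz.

Step 1 — Angular frequency: ω = 2π·232 = 1458 rad/s.
Step 2 — Transfer function: H(jω) = jωL/(R + jωL).
Step 3 — Numerator jωL = j·0.7624; denominator R + jωL = 68.9 + j0.7624.
Step 4 — H = 0.0001224 + j0.01106.
Step 5 — Magnitude: |H| = 0.01106 (-39.1 dB); phase: φ = 89.4°.

|H| = 0.01106 (-39.1 dB), φ = 89.4°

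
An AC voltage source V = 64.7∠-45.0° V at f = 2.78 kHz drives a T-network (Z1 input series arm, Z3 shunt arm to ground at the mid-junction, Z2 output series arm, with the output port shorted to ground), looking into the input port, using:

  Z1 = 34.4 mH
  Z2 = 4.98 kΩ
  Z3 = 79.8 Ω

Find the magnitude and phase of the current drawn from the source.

Step 1 — Angular frequency: ω = 2π·f = 2π·2780 = 1.747e+04 rad/s.
Step 2 — Component impedances:
  Z1: Z = jωL = j·1.747e+04·0.0344 = 0 + j600.9 Ω
  Z2: Z = R = 4980 Ω
  Z3: Z = R = 79.8 Ω
Step 3 — With the output port shorted to ground, the output series arm Z2 runs from the junction to ground; the shunt arm Z3 also runs from the junction to ground. They appear in parallel: Z3 || Z2 = 78.54 Ω.
Step 4 — Series with input arm Z1: Z_in = Z1 + (Z3 || Z2) = 78.54 + j600.9 Ω = 606∠82.6° Ω.
Step 5 — Source phasor: V = 64.7∠-45.0° V = 45.75 - j45.75 V.
Step 6 — Ohm's law: I = V / Z_total = (45.75 - j45.75) / (78.54 + j600.9) = -0.06507 - j0.08464 A.
Step 7 — Convert to polar: |I| = 0.1068 A, ∠I = -127.6°.

I = 0.1068∠-127.6° A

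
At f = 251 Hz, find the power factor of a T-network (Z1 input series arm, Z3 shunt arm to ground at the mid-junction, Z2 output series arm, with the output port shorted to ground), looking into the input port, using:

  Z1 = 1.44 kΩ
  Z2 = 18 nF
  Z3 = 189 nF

Step 1 — Angular frequency: ω = 2π·f = 2π·251 = 1577 rad/s.
Step 2 — Component impedances:
  Z1: Z = R = 1440 Ω
  Z2: Z = 1/(jωC) = -j/(ω·C) = 0 - j3.523e+04 Ω
  Z3: Z = 1/(jωC) = -j/(ω·C) = 0 - j3355 Ω
Step 3 — With the output port shorted to ground, the output series arm Z2 runs from the junction to ground; the shunt arm Z3 also runs from the junction to ground. They appear in parallel: Z3 || Z2 = 0 - j3063 Ω.
Step 4 — Series with input arm Z1: Z_in = Z1 + (Z3 || Z2) = 1440 - j3063 Ω = 3385∠-64.8° Ω.
Step 5 — Power factor: PF = cos(φ) = Re(Z)/|Z| = 1440/3385 = 0.4254.
Step 6 — Type: Im(Z) = -3063 ⇒ leading (phase φ = -64.8°).

PF = 0.4254 (leading, φ = -64.8°)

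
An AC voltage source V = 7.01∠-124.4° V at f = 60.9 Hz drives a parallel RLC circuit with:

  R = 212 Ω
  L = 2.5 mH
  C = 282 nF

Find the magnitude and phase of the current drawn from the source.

Step 1 — Angular frequency: ω = 2π·f = 2π·60.9 = 382.6 rad/s.
Step 2 — Component impedances:
  R: Z = R = 212 Ω
  L: Z = jωL = j·382.6·0.0025 = 0 + j0.9566 Ω
  C: Z = 1/(jωC) = -j/(ω·C) = 0 - j9267 Ω
Step 3 — Parallel combination: 1/Z_total = 1/R + 1/L + 1/C; Z_total = 0.004317 + j0.9567 Ω = 0.9567∠89.7° Ω.
Step 4 — Source phasor: V = 7.01∠-124.4° V = -3.96 - j5.784 V.
Step 5 — Ohm's law: I = V / Z_total = (-3.96 - j5.784) / (0.004317 + j0.9567) = -6.064 + j4.112 A.
Step 6 — Convert to polar: |I| = 7.327 A, ∠I = 145.9°.

I = 7.327∠145.9° A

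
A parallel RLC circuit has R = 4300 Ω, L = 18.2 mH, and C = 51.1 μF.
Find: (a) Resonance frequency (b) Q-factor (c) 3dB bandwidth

Step 1 — Resonance: ω₀ = 1/√(LC) = 1/√(0.0182·5.11e-05) = 1037 rad/s.
Step 2 — f₀ = ω₀/(2π) = 165 Hz.
Step 3 — Parallel Q: Q = R/(ω₀L) = 4300/(1037·0.0182) = 227.8.
Step 4 — Bandwidth: Δω = ω₀/Q = 4.551 rad/s; BW = Δω/(2π) = 0.7243 Hz.

(a) f₀ = 165 Hz  (b) Q = 227.8  (c) BW = 0.7243 Hz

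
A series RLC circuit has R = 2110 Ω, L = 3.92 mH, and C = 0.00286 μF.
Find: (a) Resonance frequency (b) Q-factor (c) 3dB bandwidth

Step 1 — Resonance: ω₀ = 1/√(LC) = 1/√(0.00392·2.86e-09) = 2.987e+05 rad/s.
Step 2 — f₀ = ω₀/(2π) = 4.753e+04 Hz.
Step 3 — Series Q: Q = ω₀L/R = 2.987e+05·0.00392/2110 = 0.5549.
Step 4 — Bandwidth: Δω = ω₀/Q = 5.383e+05 rad/s; BW = Δω/(2π) = 8.567e+04 Hz.

(a) f₀ = 4.753e+04 Hz  (b) Q = 0.5549  (c) BW = 8.567e+04 Hz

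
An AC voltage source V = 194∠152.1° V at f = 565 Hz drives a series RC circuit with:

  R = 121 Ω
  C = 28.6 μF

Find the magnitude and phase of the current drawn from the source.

Step 1 — Angular frequency: ω = 2π·f = 2π·565 = 3550 rad/s.
Step 2 — Component impedances:
  R: Z = R = 121 Ω
  C: Z = 1/(jωC) = -j/(ω·C) = 0 - j9.849 Ω
Step 3 — Series combination: Z_total = R + C = 121 - j9.849 Ω = 121.4∠-4.7° Ω.
Step 4 — Source phasor: V = 194∠152.1° V = -171.5 + j90.78 V.
Step 5 — Ohm's law: I = V / Z_total = (-171.5 + j90.78) / (121 - j9.849) = -1.468 + j0.6307 A.
Step 6 — Convert to polar: |I| = 1.598 A, ∠I = 156.8°.

I = 1.598∠156.8° A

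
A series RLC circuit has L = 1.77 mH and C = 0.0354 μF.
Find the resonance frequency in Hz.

Step 1 — Resonance condition Im(Z)=0 gives ω₀ = 1/√(LC).
Step 2 — ω₀ = 1/√(0.00177·3.54e-08) = 1.263e+05 rad/s.
Step 3 — f₀ = ω₀/(2π) = 2.011e+04 Hz.

f₀ = 2.011e+04 Hz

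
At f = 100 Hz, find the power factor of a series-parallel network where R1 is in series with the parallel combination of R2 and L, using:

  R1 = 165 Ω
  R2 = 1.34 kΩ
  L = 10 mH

Step 1 — Angular frequency: ω = 2π·f = 2π·100 = 628.3 rad/s.
Step 2 — Component impedances:
  R1: Z = R = 165 Ω
  R2: Z = R = 1340 Ω
  L: Z = jωL = j·628.3·0.01 = 0 + j6.283 Ω
Step 3 — Parallel branch: R2 || L = 1/(1/R2 + 1/L) = 0.02946 + j6.283 Ω.
Step 4 — Series with R1: Z_total = R1 + (R2 || L) = 165 + j6.283 Ω = 165.1∠2.2° Ω.
Step 5 — Power factor: PF = cos(φ) = Re(Z)/|Z| = 165.03/165.15 = 0.9993.
Step 6 — Type: Im(Z) = 6.283 ⇒ lagging (phase φ = 2.2°).

PF = 0.9993 (lagging, φ = 2.2°)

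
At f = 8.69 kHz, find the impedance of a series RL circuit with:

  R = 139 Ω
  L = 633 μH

Step 1 — Angular frequency: ω = 2π·f = 2π·8690 = 5.46e+04 rad/s.
Step 2 — Component impedances:
  R: Z = R = 139 Ω
  L: Z = jωL = j·5.46e+04·0.000633 = 0 + j34.56 Ω
Step 3 — Series combination: Z_total = R + L = 139 + j34.56 Ω = 143.2∠14.0° Ω.

Z = 139 + j34.56 Ω = 143.2∠14.0° Ω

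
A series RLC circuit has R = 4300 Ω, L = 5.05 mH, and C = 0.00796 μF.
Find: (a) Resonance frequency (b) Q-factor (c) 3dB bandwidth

Step 1 — Resonance: ω₀ = 1/√(LC) = 1/√(0.00505·7.96e-09) = 1.577e+05 rad/s.
Step 2 — f₀ = ω₀/(2π) = 2.51e+04 Hz.
Step 3 — Series Q: Q = ω₀L/R = 1.577e+05·0.00505/4300 = 0.1852.
Step 4 — Bandwidth: Δω = ω₀/Q = 8.515e+05 rad/s; BW = Δω/(2π) = 1.355e+05 Hz.

(a) f₀ = 2.51e+04 Hz  (b) Q = 0.1852  (c) BW = 1.355e+05 Hz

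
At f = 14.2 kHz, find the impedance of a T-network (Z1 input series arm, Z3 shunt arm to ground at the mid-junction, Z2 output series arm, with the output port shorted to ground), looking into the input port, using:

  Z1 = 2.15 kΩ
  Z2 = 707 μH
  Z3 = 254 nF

Step 1 — Angular frequency: ω = 2π·f = 2π·1.42e+04 = 8.922e+04 rad/s.
Step 2 — Component impedances:
  Z1: Z = R = 2150 Ω
  Z2: Z = jωL = j·8.922e+04·0.000707 = 0 + j63.08 Ω
  Z3: Z = 1/(jωC) = -j/(ω·C) = 0 - j44.13 Ω
Step 3 — With the output port shorted to ground, the output series arm Z2 runs from the junction to ground; the shunt arm Z3 also runs from the junction to ground. They appear in parallel: Z3 || Z2 = 0 - j146.9 Ω.
Step 4 — Series with input arm Z1: Z_in = Z1 + (Z3 || Z2) = 2150 - j146.9 Ω = 2155∠-3.9° Ω.

Z = 2150 - j146.9 Ω = 2155∠-3.9° Ω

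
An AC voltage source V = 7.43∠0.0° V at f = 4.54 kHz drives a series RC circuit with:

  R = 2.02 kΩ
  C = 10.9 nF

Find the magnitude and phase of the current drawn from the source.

Step 1 — Angular frequency: ω = 2π·f = 2π·4540 = 2.853e+04 rad/s.
Step 2 — Component impedances:
  R: Z = R = 2020 Ω
  C: Z = 1/(jωC) = -j/(ω·C) = 0 - j3216 Ω
Step 3 — Series combination: Z_total = R + C = 2020 - j3216 Ω = 3798∠-57.9° Ω.
Step 4 — Source phasor: V = 7.43∠0.0° V = 7.43 V.
Step 5 — Ohm's law: I = V / Z_total = (7.43) / (2020 - j3216) = 0.001041 + j0.001657 A.
Step 6 — Convert to polar: |I| = 0.001956 A, ∠I = 57.9°.

I = 0.001956∠57.9° A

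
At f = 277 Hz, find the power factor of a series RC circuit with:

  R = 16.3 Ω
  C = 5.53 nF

Step 1 — Angular frequency: ω = 2π·f = 2π·277 = 1740 rad/s.
Step 2 — Component impedances:
  R: Z = R = 16.3 Ω
  C: Z = 1/(jωC) = -j/(ω·C) = 0 - j1.039e+05 Ω
Step 3 — Series combination: Z_total = R + C = 16.3 - j1.039e+05 Ω = 1.039e+05∠-90.0° Ω.
Step 4 — Power factor: PF = cos(φ) = Re(Z)/|Z| = 16.3/1.039e+05 = 0.0001569.
Step 5 — Type: Im(Z) = -1.039e+05 ⇒ leading (phase φ = -90.0°).

PF = 0.0001569 (leading, φ = -90.0°)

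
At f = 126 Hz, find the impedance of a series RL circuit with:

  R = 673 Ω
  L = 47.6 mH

Step 1 — Angular frequency: ω = 2π·f = 2π·126 = 791.7 rad/s.
Step 2 — Component impedances:
  R: Z = R = 673 Ω
  L: Z = jωL = j·791.7·0.0476 = 0 + j37.68 Ω
Step 3 — Series combination: Z_total = R + L = 673 + j37.68 Ω = 674.1∠3.2° Ω.

Z = 673 + j37.68 Ω = 674.1∠3.2° Ω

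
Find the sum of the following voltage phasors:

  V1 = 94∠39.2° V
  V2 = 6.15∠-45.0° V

Step 1 — Convert each phasor to rectangular form:
  V1 = 94·(cos(39.2°) + j·sin(39.2°)) = 72.84 + j59.41 V
  V2 = 6.15·(cos(-45.0°) + j·sin(-45.0°)) = 4.349 - j4.349 V
Step 2 — Sum components: V_total = 77.19 + j55.06 V.
Step 3 — Convert to polar: |V_total| = 94.82 V, ∠V_total = 35.5°.

V_total = 94.82∠35.5° V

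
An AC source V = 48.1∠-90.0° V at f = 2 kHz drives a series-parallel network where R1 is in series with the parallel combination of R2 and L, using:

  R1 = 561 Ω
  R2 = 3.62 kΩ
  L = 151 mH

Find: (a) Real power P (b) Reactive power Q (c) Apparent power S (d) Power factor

Step 1 — Angular frequency: ω = 2π·f = 2π·2000 = 1.257e+04 rad/s.
Step 2 — Component impedances:
  R1: Z = R = 561 Ω
  R2: Z = R = 3620 Ω
  L: Z = jωL = j·1.257e+04·0.151 = 0 + j1898 Ω
Step 3 — Parallel branch: R2 || L = 1/(1/R2 + 1/L) = 780.3 + j1489 Ω.
Step 4 — Series with R1: Z_total = R1 + (R2 || L) = 1341 + j1489 Ω = 2004∠48.0° Ω.
Step 5 — Source phasor: V = 48.1∠-90.0° V = 0 - j48.1 V.
Step 6 — Current: I = V / Z = -0.01783 - j0.01607 A = 0.02401∠-138.0° A.
Step 7 — Complex power: S = V·I* = 0.7729 + j0.8578 VA.
Step 8 — Real power: P = Re(S) = 0.7729 W.
Step 9 — Reactive power: Q = Im(S) = 0.8578 VAR.
Step 10 — Apparent power: |S| = 1.155 VA.
Step 11 — Power factor: PF = P/|S| = 0.6694 (lagging).

(a) P = 0.7729 W  (b) Q = 0.8578 VAR  (c) S = 1.155 VA  (d) PF = 0.6694 (lagging)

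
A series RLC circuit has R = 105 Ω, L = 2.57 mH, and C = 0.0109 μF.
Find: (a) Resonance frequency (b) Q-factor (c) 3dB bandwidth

Step 1 — Resonance condition Im(Z)=0 gives ω₀ = 1/√(LC).
Step 2 — ω₀ = 1/√(0.00257·1.09e-08) = 1.889e+05 rad/s.
Step 3 — f₀ = ω₀/(2π) = 3.007e+04 Hz.
Step 4 — Series Q: Q = ω₀L/R = 1.889e+05·0.00257/105 = 4.624.
Step 5 — 3dB bandwidth: Δω = ω₀/Q = 4.086e+04 rad/s; BW = Δω/(2π) = 6502 Hz.

(a) f₀ = 3.007e+04 Hz  (b) Q = 4.624  (c) BW = 6502 Hz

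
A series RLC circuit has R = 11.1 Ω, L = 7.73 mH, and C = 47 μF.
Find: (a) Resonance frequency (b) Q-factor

Step 1 — Resonance condition Im(Z)=0 gives ω₀ = 1/√(LC).
Step 2 — ω₀ = 1/√(0.00773·4.7e-05) = 1659 rad/s.
Step 3 — f₀ = ω₀/(2π) = 264 Hz.
Step 4 — Series Q: Q = ω₀L/R = 1659·0.00773/11.1 = 1.155.

(a) f₀ = 264 Hz  (b) Q = 1.155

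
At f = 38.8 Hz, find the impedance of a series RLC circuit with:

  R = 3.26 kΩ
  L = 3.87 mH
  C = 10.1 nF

Step 1 — Angular frequency: ω = 2π·f = 2π·38.8 = 243.8 rad/s.
Step 2 — Component impedances:
  R: Z = R = 3260 Ω
  L: Z = jωL = j·243.8·0.00387 = 0 + j0.9435 Ω
  C: Z = 1/(jωC) = -j/(ω·C) = 0 - j4.061e+05 Ω
Step 3 — Series combination: Z_total = R + L + C = 3260 - j4.061e+05 Ω = 4.061e+05∠-89.5° Ω.

Z = 3260 - j4.061e+05 Ω = 4.061e+05∠-89.5° Ω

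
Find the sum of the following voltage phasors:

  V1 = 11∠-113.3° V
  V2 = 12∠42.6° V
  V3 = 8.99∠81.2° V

Step 1 — Convert each phasor to rectangular form:
  V1 = 11·(cos(-113.3°) + j·sin(-113.3°)) = -4.351 - j10.1 V
  V2 = 12·(cos(42.6°) + j·sin(42.6°)) = 8.833 + j8.123 V
  V3 = 8.99·(cos(81.2°) + j·sin(81.2°)) = 1.375 + j8.884 V
Step 2 — Sum components: V_total = 5.858 + j6.904 V.
Step 3 — Convert to polar: |V_total| = 9.054 V, ∠V_total = 49.7°.

V_total = 9.054∠49.7° V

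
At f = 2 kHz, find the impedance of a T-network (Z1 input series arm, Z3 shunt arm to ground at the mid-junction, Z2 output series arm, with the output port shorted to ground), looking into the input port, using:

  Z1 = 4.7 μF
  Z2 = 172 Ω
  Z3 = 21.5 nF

Step 1 — Angular frequency: ω = 2π·f = 2π·2000 = 1.257e+04 rad/s.
Step 2 — Component impedances:
  Z1: Z = 1/(jωC) = -j/(ω·C) = 0 - j16.93 Ω
  Z2: Z = R = 172 Ω
  Z3: Z = 1/(jωC) = -j/(ω·C) = 0 - j3701 Ω
Step 3 — With the output port shorted to ground, the output series arm Z2 runs from the junction to ground; the shunt arm Z3 also runs from the junction to ground. They appear in parallel: Z3 || Z2 = 171.6 - j7.976 Ω.
Step 4 — Series with input arm Z1: Z_in = Z1 + (Z3 || Z2) = 171.6 - j24.91 Ω = 173.4∠-8.3° Ω.

Z = 171.6 - j24.91 Ω = 173.4∠-8.3° Ω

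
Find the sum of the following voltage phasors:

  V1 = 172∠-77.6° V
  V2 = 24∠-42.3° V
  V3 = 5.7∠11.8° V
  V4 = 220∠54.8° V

Step 1 — Convert each phasor to rectangular form:
  V1 = 172·(cos(-77.6°) + j·sin(-77.6°)) = 36.93 - j168 V
  V2 = 24·(cos(-42.3°) + j·sin(-42.3°)) = 17.75 - j16.15 V
  V3 = 5.7·(cos(11.8°) + j·sin(11.8°)) = 5.58 + j1.166 V
  V4 = 220·(cos(54.8°) + j·sin(54.8°)) = 126.8 + j179.8 V
Step 2 — Sum components: V_total = 187.1 - j3.202 V.
Step 3 — Convert to polar: |V_total| = 187.1 V, ∠V_total = -1.0°.

V_total = 187.1∠-1.0° V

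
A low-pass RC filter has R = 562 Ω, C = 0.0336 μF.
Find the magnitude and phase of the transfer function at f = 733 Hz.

Step 1 — Angular frequency: ω = 2π·733 = 4606 rad/s.
Step 2 — Transfer function: H(jω) = 1/(1 + jωRC).
Step 3 — Denominator: 1 + jωRC = 1 + j·4606·562·3.36e-08 = 1 + j0.08697.
Step 4 — H = 0.9925 - j0.08632.
Step 5 — Magnitude: |H| = 0.9962 (-0.0 dB); phase: φ = -5.0°.

|H| = 0.9962 (-0.0 dB), φ = -5.0°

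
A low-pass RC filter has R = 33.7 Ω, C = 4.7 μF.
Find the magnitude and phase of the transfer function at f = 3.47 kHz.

Step 1 — Angular frequency: ω = 2π·3470 = 2.18e+04 rad/s.
Step 2 — Transfer function: H(jω) = 1/(1 + jωRC).
Step 3 — Denominator: 1 + jωRC = 1 + j·2.18e+04·33.7·4.7e-06 = 1 + j3.453.
Step 4 — H = 0.07737 - j0.2672.
Step 5 — Magnitude: |H| = 0.2781 (-11.1 dB); phase: φ = -73.9°.

|H| = 0.2781 (-11.1 dB), φ = -73.9°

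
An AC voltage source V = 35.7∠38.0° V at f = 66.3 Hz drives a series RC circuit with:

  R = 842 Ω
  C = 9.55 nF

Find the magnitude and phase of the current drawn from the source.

Step 1 — Angular frequency: ω = 2π·f = 2π·66.3 = 416.6 rad/s.
Step 2 — Component impedances:
  R: Z = R = 842 Ω
  C: Z = 1/(jωC) = -j/(ω·C) = 0 - j2.514e+05 Ω
Step 3 — Series combination: Z_total = R + C = 842 - j2.514e+05 Ω = 2.514e+05∠-89.8° Ω.
Step 4 — Source phasor: V = 35.7∠38.0° V = 28.13 + j21.98 V.
Step 5 — Ohm's law: I = V / Z_total = (28.13 + j21.98) / (842 - j2.514e+05) = -8.706e-05 + j0.0001122 A.
Step 6 — Convert to polar: |I| = 0.000142 A, ∠I = 127.8°.

I = 0.000142∠127.8° A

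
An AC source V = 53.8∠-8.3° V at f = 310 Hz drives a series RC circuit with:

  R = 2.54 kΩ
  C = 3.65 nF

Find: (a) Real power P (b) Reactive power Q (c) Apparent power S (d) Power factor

Step 1 — Angular frequency: ω = 2π·f = 2π·310 = 1948 rad/s.
Step 2 — Component impedances:
  R: Z = R = 2540 Ω
  C: Z = 1/(jωC) = -j/(ω·C) = 0 - j1.407e+05 Ω
Step 3 — Series combination: Z_total = R + C = 2540 - j1.407e+05 Ω = 1.407e+05∠-89.0° Ω.
Step 4 — Source phasor: V = 53.8∠-8.3° V = 53.24 - j7.766 V.
Step 5 — Current: I = V / Z = 6.203e-05 + j0.0003774 A = 0.0003824∠80.7° A.
Step 6 — Complex power: S = V·I* = 0.0003715 - j0.02057 VA.
Step 7 — Real power: P = Re(S) = 0.0003715 W.
Step 8 — Reactive power: Q = Im(S) = -0.02057 VAR.
Step 9 — Apparent power: |S| = 0.02057 VA.
Step 10 — Power factor: PF = P/|S| = 0.01805 (leading).

(a) P = 0.0003715 W  (b) Q = -0.02057 VAR  (c) S = 0.02057 VA  (d) PF = 0.01805 (leading)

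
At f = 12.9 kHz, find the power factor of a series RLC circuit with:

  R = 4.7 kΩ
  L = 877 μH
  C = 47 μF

Step 1 — Angular frequency: ω = 2π·f = 2π·1.29e+04 = 8.105e+04 rad/s.
Step 2 — Component impedances:
  R: Z = R = 4700 Ω
  L: Z = jωL = j·8.105e+04·0.000877 = 0 + j71.08 Ω
  C: Z = 1/(jωC) = -j/(ω·C) = 0 - j0.2625 Ω
Step 3 — Series combination: Z_total = R + L + C = 4700 + j70.82 Ω = 4701∠0.9° Ω.
Step 4 — Power factor: PF = cos(φ) = Re(Z)/|Z| = 4700/4700.5 = 0.9999.
Step 5 — Type: Im(Z) = 70.82 ⇒ lagging (phase φ = 0.9°).

PF = 0.9999 (lagging, φ = 0.9°)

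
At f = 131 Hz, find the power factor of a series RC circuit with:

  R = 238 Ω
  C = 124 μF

Step 1 — Angular frequency: ω = 2π·f = 2π·131 = 823.1 rad/s.
Step 2 — Component impedances:
  R: Z = R = 238 Ω
  C: Z = 1/(jωC) = -j/(ω·C) = 0 - j9.798 Ω
Step 3 — Series combination: Z_total = R + C = 238 - j9.798 Ω = 238.2∠-2.4° Ω.
Step 4 — Power factor: PF = cos(φ) = Re(Z)/|Z| = 238/238.2 = 0.9992.
Step 5 — Type: Im(Z) = -9.798 ⇒ leading (phase φ = -2.4°).

PF = 0.9992 (leading, φ = -2.4°)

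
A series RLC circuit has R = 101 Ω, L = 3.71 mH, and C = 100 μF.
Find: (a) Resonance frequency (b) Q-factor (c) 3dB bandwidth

Step 1 — Resonance: ω₀ = 1/√(LC) = 1/√(0.00371·0.0001) = 1642 rad/s.
Step 2 — f₀ = ω₀/(2π) = 261.3 Hz.
Step 3 — Series Q: Q = ω₀L/R = 1642·0.00371/101 = 0.06031.
Step 4 — Bandwidth: Δω = ω₀/Q = 2.722e+04 rad/s; BW = Δω/(2π) = 4333 Hz.

(a) f₀ = 261.3 Hz  (b) Q = 0.06031  (c) BW = 4333 Hz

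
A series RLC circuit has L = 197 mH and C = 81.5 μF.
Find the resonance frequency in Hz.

Step 1 — Resonance condition Im(Z)=0 gives ω₀ = 1/√(LC).
Step 2 — ω₀ = 1/√(0.197·8.15e-05) = 249.6 rad/s.
Step 3 — f₀ = ω₀/(2π) = 39.72 Hz.

f₀ = 39.72 Hz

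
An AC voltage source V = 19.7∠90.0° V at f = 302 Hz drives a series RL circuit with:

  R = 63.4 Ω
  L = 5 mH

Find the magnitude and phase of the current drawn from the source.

Step 1 — Angular frequency: ω = 2π·f = 2π·302 = 1898 rad/s.
Step 2 — Component impedances:
  R: Z = R = 63.4 Ω
  L: Z = jωL = j·1898·0.005 = 0 + j9.488 Ω
Step 3 — Series combination: Z_total = R + L = 63.4 + j9.488 Ω = 64.11∠8.5° Ω.
Step 4 — Source phasor: V = 19.7∠90.0° V = 0 + j19.7 V.
Step 5 — Ohm's law: I = V / Z_total = (0 + j19.7) / (63.4 + j9.488) = 0.04548 + j0.3039 A.
Step 6 — Convert to polar: |I| = 0.3073 A, ∠I = 81.5°.

I = 0.3073∠81.5° A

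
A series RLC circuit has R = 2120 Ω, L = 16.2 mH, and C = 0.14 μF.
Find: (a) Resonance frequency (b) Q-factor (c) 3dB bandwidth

Step 1 — Resonance: ω₀ = 1/√(LC) = 1/√(0.0162·1.4e-07) = 2.1e+04 rad/s.
Step 2 — f₀ = ω₀/(2π) = 3342 Hz.
Step 3 — Series Q: Q = ω₀L/R = 2.1e+04·0.0162/2120 = 0.1605.
Step 4 — Bandwidth: Δω = ω₀/Q = 1.309e+05 rad/s; BW = Δω/(2π) = 2.083e+04 Hz.

(a) f₀ = 3342 Hz  (b) Q = 0.1605  (c) BW = 2.083e+04 Hz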